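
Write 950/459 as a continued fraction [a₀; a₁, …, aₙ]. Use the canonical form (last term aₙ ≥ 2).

[2; 14, 2, 1, 10]

950 = 2·459 + 32
459 = 14·32 + 11
32 = 2·11 + 10
11 = 1·10 + 1
10 = 10·1 + 0  (stop)
So 950/459 = [2; 14, 2, 1, 10].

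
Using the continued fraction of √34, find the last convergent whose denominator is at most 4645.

√34 = [5; 1, 4, 1, 10, …] (period length 4).
Convergents:
  p_0/q_0 = 5/1
  p_1/q_1 = 6/1
  p_2/q_2 = 29/5
  p_3/q_3 = 35/6
  p_4/q_4 = 379/65
  p_5/q_5 = 414/71
  p_6/q_6 = 2035/349
  p_7/q_7 = 2449/420
  p_8/q_8 = 26525/4549
  p_9/q_9 = 28974/4969
q_8 = 4549 ≤ 4645 < 4969 = q_9, so the answer is 26525/4549.

26525/4549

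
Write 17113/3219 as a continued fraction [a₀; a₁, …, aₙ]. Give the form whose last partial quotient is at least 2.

[5; 3, 6, 5, 1, 8, 3]

17113 = 5*3219 + 1018
3219 = 3*1018 + 165
1018 = 6*165 + 28
165 = 5*28 + 25
28 = 1*25 + 3
25 = 8*3 + 1
3 = 3*1 + 0  (stop)
So 17113/3219 = [5; 3, 6, 5, 1, 8, 3].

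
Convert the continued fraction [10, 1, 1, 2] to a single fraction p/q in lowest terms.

53/5

Fold from the inside: start with 2/1.
  1 + 1/2 = 3/2
  1 + 2/3 = 5/3
  10 + 3/5 = 53/5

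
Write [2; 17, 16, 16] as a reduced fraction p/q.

Fold from the inside: start with 16/1.
  16 + 1/16 = 257/16
  17 + 16/257 = 4385/257
  2 + 257/4385 = 9027/4385

9027/4385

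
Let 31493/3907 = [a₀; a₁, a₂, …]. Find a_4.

2

31493 = 8·3907 + 237   →  a_0 = 8
3907 = 16·237 + 115   →  a_1 = 16
237 = 2·115 + 7   →  a_2 = 2
115 = 16·7 + 3   →  a_3 = 16
7 = 2·3 + 1   →  a_4 = 2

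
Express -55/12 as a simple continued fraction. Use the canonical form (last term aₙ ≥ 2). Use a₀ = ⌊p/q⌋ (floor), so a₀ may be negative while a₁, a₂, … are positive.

-55 = -5×12 + 5
12 = 2×5 + 2
5 = 2×2 + 1
2 = 2×1 + 0  (stop)
So -55/12 = [-5; 2, 2, 2].

[-5; 2, 2, 2]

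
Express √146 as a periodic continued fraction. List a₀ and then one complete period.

[12; 12, 24]

a₀ = ⌊√146⌋ = 12.
With m₀=0, d₀=1 and mₖ₊₁ = dₖaₖ − mₖ, dₖ₊₁ = (n − mₖ₊₁²)/dₖ, aₖ₊₁ = ⌊(a₀+mₖ₊₁)/dₖ₊₁⌋:
  k=1: m=12, d=2, a=12
  k=2: m=12, d=1, a=24
d=1 and a=2a₀=24 at k=2, so the next step gives (m, d) = (12, 2) again — its k=1 value — and the period has length 2.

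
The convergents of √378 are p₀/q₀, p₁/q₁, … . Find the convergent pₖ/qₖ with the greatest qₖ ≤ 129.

1011/52

√378 = [19; 2, 3, 1, 4, 1, 3, 2, 38, …] (period length 8).
Convergents:
  p_0/q_0 = 19/1
  p_1/q_1 = 39/2
  p_2/q_2 = 136/7
  p_3/q_3 = 175/9
  p_4/q_4 = 836/43
  p_5/q_5 = 1011/52
  p_6/q_6 = 3869/199
q_5 = 52 ≤ 129 < 199 = q_6, so the answer is 1011/52.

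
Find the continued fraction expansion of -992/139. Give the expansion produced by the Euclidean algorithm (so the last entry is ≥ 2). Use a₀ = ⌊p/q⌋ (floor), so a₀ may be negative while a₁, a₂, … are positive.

-992 = -8×139 + 120
139 = 1×120 + 19
120 = 6×19 + 6
19 = 3×6 + 1
6 = 6×1 + 0  (stop)
So -992/139 = [-8; 1, 6, 3, 6].

[-8; 1, 6, 3, 6]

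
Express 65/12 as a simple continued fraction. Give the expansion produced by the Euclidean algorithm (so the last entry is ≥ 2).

[5; 2, 2, 2]

65 = 5×12 + 5
12 = 2×5 + 2
5 = 2×2 + 1
2 = 2×1 + 0  (stop)
So 65/12 = [5; 2, 2, 2].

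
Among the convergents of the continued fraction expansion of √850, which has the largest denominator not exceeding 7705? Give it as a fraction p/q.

√850 = [29; 6, 2, 6, 58, …] (period length 4).
Convergents:
  p_0/q_0 = 29/1
  p_1/q_1 = 175/6
  p_2/q_2 = 379/13
  p_3/q_3 = 2449/84
  p_4/q_4 = 142421/4885
  p_5/q_5 = 856975/29394
q_4 = 4885 ≤ 7705 < 29394 = q_5, so the answer is 142421/4885.

142421/4885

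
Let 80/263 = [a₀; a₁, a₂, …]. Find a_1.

3

80 = 0·263 + 80   →  a_0 = 0
263 = 3·80 + 23   →  a_1 = 3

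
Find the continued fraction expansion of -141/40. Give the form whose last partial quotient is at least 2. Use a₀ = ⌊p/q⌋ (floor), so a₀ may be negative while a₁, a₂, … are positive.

[-4; 2, 9, 2]

-141 = -4·40 + 19
40 = 2·19 + 2
19 = 9·2 + 1
2 = 2·1 + 0  (stop)
So -141/40 = [-4; 2, 9, 2].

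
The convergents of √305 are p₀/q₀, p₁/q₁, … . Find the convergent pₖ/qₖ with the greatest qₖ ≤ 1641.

√305 = [17; 2, 6, 2, 34, …] (period length 4).
Convergents:
  p_0/q_0 = 17/1
  p_1/q_1 = 35/2
  p_2/q_2 = 227/13
  p_3/q_3 = 489/28
  p_4/q_4 = 16853/965
  p_5/q_5 = 34195/1958
q_4 = 965 ≤ 1641 < 1958 = q_5, so the answer is 16853/965.

16853/965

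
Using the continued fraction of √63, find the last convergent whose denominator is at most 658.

2024/255

√63 = [7; 1, 14, …] (period length 2).
Convergents:
  p_0/q_0 = 7/1
  p_1/q_1 = 8/1
  p_2/q_2 = 119/15
  p_3/q_3 = 127/16
  p_4/q_4 = 1897/239
  p_5/q_5 = 2024/255
  p_6/q_6 = 30233/3809
q_5 = 255 ≤ 658 < 3809 = q_6, so the answer is 2024/255.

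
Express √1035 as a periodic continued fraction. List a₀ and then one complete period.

a₀ = ⌊√1035⌋ = 32.
With m₀=0, d₀=1 and mₖ₊₁ = dₖaₖ − mₖ, dₖ₊₁ = (n − mₖ₊₁²)/dₖ, aₖ₊₁ = ⌊(a₀+mₖ₊₁)/dₖ₊₁⌋:
  k=1: m=32, d=11, a=5
  k=2: m=23, d=46, a=1
  k=3: m=23, d=11, a=5
  k=4: m=32, d=1, a=64
d=1 and a=2a₀=64 at k=4, so the next step gives (m, d) = (32, 11) again — its k=1 value — and the period has length 4.

[32; 5, 1, 5, 64]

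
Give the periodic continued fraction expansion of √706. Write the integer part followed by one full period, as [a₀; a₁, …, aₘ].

[26; 1, 1, 3, 26, 3, 1, 1, 52]

a₀ = ⌊√706⌋ = 26.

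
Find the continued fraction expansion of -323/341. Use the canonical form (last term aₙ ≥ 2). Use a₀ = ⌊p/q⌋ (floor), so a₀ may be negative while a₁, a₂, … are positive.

[-1; 18, 1, 17]

-323 = -1*341 + 18
341 = 18*18 + 17
18 = 1*17 + 1
17 = 17*1 + 0  (stop)
So -323/341 = [-1; 18, 1, 17].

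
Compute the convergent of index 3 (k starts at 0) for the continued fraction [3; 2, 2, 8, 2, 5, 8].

143/42

Using pₖ = aₖpₖ₋₁ + pₖ₋₂, qₖ = aₖqₖ₋₁ + qₖ₋₂ (with p₋₁=1, p₋₂=0, q₋₁=0, q₋₂=1):
  k=0: a=3, p=3, q=1
  k=1: a=2, p=7, q=2
  k=2: a=2, p=17, q=5
  k=3: a=8, p=143, q=42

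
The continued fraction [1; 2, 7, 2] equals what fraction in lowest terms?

Using pₖ = aₖpₖ₋₁ + pₖ₋₂ and qₖ = aₖqₖ₋₁ + qₖ₋₂:
  k=0: a=1, p=1, q=1
  k=1: a=2, p=3, q=2
  k=2: a=7, p=22, q=15
  k=3: a=2, p=47, q=32

47/32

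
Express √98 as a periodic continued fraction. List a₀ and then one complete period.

a₀ = ⌊√98⌋ = 9.
With m₀=0, d₀=1 and mₖ₊₁ = dₖaₖ − mₖ, dₖ₊₁ = (n − mₖ₊₁²)/dₖ, aₖ₊₁ = ⌊(a₀+mₖ₊₁)/dₖ₊₁⌋:
  k=1: m=9, d=17, a=1
  k=2: m=8, d=2, a=8
  k=3: m=8, d=17, a=1
  k=4: m=9, d=1, a=18
d=1 and a=2a₀=18 at k=4, so the next step gives (m, d) = (9, 17) again — its k=1 value — and the period has length 4.

[9; 1, 8, 1, 18]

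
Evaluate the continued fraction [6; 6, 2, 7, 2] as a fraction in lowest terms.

1274/207

Fold from the inside: start with 2/1.
  7 + 1/2 = 15/2
  2 + 2/15 = 32/15
  6 + 15/32 = 207/32
  6 + 32/207 = 1274/207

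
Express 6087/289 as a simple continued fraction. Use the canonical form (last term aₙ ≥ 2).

6087 = 21·289 + 18
289 = 16·18 + 1
18 = 18·1 + 0  (stop)
So 6087/289 = [21; 16, 18].

[21; 16, 18]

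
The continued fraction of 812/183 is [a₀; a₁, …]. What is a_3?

812 = 4·183 + 80   →  a_0 = 4
183 = 2·80 + 23   →  a_1 = 2
80 = 3·23 + 11   →  a_2 = 3
23 = 2·11 + 1   →  a_3 = 2

2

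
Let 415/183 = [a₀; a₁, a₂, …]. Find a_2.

1

415 = 2·183 + 49   →  a_0 = 2
183 = 3·49 + 36   →  a_1 = 3
49 = 1·36 + 13   →  a_2 = 1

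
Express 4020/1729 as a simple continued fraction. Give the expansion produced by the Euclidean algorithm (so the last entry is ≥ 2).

[2; 3, 13, 14, 3]

4020 = 2*1729 + 562
1729 = 3*562 + 43
562 = 13*43 + 3
43 = 14*3 + 1
3 = 3*1 + 0  (stop)
So 4020/1729 = [2; 3, 13, 14, 3].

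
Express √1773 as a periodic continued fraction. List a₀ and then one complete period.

[42; 9, 2, 1, 8, 1, 2, 9, 84]

a₀ = ⌊√1773⌋ = 42.
With m₀=0, d₀=1 and mₖ₊₁ = dₖaₖ − mₖ, dₖ₊₁ = (n − mₖ₊₁²)/dₖ, aₖ₊₁ = ⌊(a₀+mₖ₊₁)/dₖ₊₁⌋:
  k=1: m=42, d=9, a=9
  k=2: m=39, d=28, a=2
  k=3: m=17, d=53, a=1
  k=4: m=36, d=9, a=8
  k=5: m=36, d=53, a=1
  k=6: m=17, d=28, a=2
  k=7: m=39, d=9, a=9
  k=8: m=42, d=1, a=84
d=1 and a=2a₀=84 at k=8, so the next step gives (m, d) = (42, 9) again — its k=1 value — and the period has length 8.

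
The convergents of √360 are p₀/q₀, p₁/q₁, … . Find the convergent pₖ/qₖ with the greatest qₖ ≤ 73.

721/38

√360 = [18; 1, 36, …] (period length 2).
Convergents:
  p_0/q_0 = 18/1
  p_1/q_1 = 19/1
  p_2/q_2 = 702/37
  p_3/q_3 = 721/38
  p_4/q_4 = 26658/1405
q_3 = 38 ≤ 73 < 1405 = q_4, so the answer is 721/38.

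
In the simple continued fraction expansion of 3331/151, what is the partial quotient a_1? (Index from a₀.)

3331 = 22·151 + 9   →  a_0 = 22
151 = 16·9 + 7   →  a_1 = 16

16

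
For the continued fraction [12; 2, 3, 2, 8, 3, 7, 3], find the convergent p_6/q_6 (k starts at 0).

Using pₖ = aₖpₖ₋₁ + pₖ₋₂, qₖ = aₖqₖ₋₁ + qₖ₋₂ (with p₋₁=1, p₋₂=0, q₋₁=0, q₋₂=1):
  k=0: a=12, p=12, q=1
  k=1: a=2, p=25, q=2
  k=2: a=3, p=87, q=7
  k=3: a=2, p=199, q=16
  k=4: a=8, p=1679, q=135
  k=5: a=3, p=5236, q=421
  k=6: a=7, p=38331, q=3082

38331/3082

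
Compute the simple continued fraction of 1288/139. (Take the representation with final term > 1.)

[9; 3, 1, 3, 9]

1288 = 9×139 + 37
139 = 3×37 + 28
37 = 1×28 + 9
28 = 3×9 + 1
9 = 9×1 + 0  (stop)
So 1288/139 = [9; 3, 1, 3, 9].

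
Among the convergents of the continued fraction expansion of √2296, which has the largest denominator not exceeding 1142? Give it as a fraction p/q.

√2296 = [47; 1, 10, 1, 94, …] (period length 4).
Convergents:
  p_0/q_0 = 47/1
  p_1/q_1 = 48/1
  p_2/q_2 = 527/11
  p_3/q_3 = 575/12
  p_4/q_4 = 54577/1139
  p_5/q_5 = 55152/1151
q_4 = 1139 ≤ 1142 < 1151 = q_5, so the answer is 54577/1139.

54577/1139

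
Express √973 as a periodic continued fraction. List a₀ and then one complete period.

[31; 5, 5, 2, 8, 2, 5, 5, 62]

a₀ = ⌊√973⌋ = 31.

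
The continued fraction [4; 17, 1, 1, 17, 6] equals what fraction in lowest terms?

Using pₖ = aₖpₖ₋₁ + pₖ₋₂ and qₖ = aₖqₖ₋₁ + qₖ₋₂:
  k=0: a=4, p=4, q=1
  k=1: a=17, p=69, q=17
  k=2: a=1, p=73, q=18
  k=3: a=1, p=142, q=35
  k=4: a=17, p=2487, q=613
  k=5: a=6, p=15064, q=3713

15064/3713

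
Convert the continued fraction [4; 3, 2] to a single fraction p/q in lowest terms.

Fold from the inside: start with 2/1.
  3 + 1/2 = 7/2
  4 + 2/7 = 30/7

30/7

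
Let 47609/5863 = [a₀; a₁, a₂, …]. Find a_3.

6

47609 = 8·5863 + 705   →  a_0 = 8
5863 = 8·705 + 223   →  a_1 = 8
705 = 3·223 + 36   →  a_2 = 3
223 = 6·36 + 7   →  a_3 = 6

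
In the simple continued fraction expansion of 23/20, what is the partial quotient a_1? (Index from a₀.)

23 = 1·20 + 3   →  a_0 = 1
20 = 6·3 + 2   →  a_1 = 6

6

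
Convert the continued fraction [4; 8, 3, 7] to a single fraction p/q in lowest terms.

Fold from the inside: start with 7/1.
  3 + 1/7 = 22/7
  8 + 7/22 = 183/22
  4 + 22/183 = 754/183

754/183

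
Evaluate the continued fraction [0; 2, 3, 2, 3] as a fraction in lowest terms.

Fold from the inside: start with 3/1.
  2 + 1/3 = 7/3
  3 + 3/7 = 24/7
  2 + 7/24 = 55/24
  0 + 24/55 = 24/55

24/55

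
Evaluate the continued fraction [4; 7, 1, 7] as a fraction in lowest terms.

Using pₖ = aₖpₖ₋₁ + pₖ₋₂ and qₖ = aₖqₖ₋₁ + qₖ₋₂:
  k=0: a=4, p=4, q=1
  k=1: a=7, p=29, q=7
  k=2: a=1, p=33, q=8
  k=3: a=7, p=260, q=63

260/63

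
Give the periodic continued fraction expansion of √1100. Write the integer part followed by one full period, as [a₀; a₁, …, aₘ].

a₀ = ⌊√1100⌋ = 33.

[33; 6, 66]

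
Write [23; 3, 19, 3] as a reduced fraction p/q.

Using pₖ = aₖpₖ₋₁ + pₖ₋₂ and qₖ = aₖqₖ₋₁ + qₖ₋₂:
  k=0: a=23, p=23, q=1
  k=1: a=3, p=70, q=3
  k=2: a=19, p=1353, q=58
  k=3: a=3, p=4129, q=177

4129/177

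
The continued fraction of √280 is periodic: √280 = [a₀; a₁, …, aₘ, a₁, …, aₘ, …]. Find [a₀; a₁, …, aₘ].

[16; 1, 2, 1, 2, 1, 32]

a₀ = ⌊√280⌋ = 16.
With m₀=0, d₀=1 and mₖ₊₁ = dₖaₖ − mₖ, dₖ₊₁ = (n − mₖ₊₁²)/dₖ, aₖ₊₁ = ⌊(a₀+mₖ₊₁)/dₖ₊₁⌋:
  k=1: m=16, d=24, a=1
  k=2: m=8, d=9, a=2
  k=3: m=10, d=20, a=1
  k=4: m=10, d=9, a=2
  k=5: m=8, d=24, a=1
  k=6: m=16, d=1, a=32
d=1 and a=2a₀=32 at k=6, so the next step gives (m, d) = (16, 24) again — its k=1 value — and the period has length 6.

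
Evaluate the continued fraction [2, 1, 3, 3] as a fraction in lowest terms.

36/13

Using pₖ = aₖpₖ₋₁ + pₖ₋₂ and qₖ = aₖqₖ₋₁ + qₖ₋₂:
  k=0: a=2, p=2, q=1
  k=1: a=1, p=3, q=1
  k=2: a=3, p=11, q=4
  k=3: a=3, p=36, q=13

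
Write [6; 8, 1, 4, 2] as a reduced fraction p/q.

593/97

Using pₖ = aₖpₖ₋₁ + pₖ₋₂ and qₖ = aₖqₖ₋₁ + qₖ₋₂:
  k=0: a=6, p=6, q=1
  k=1: a=8, p=49, q=8
  k=2: a=1, p=55, q=9
  k=3: a=4, p=269, q=44
  k=4: a=2, p=593, q=97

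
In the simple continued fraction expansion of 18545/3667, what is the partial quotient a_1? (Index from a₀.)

17

18545 = 5·3667 + 210   →  a_0 = 5
3667 = 17·210 + 97   →  a_1 = 17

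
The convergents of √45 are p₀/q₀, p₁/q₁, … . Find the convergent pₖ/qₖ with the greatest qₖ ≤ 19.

114/17

√45 = [6; 1, 2, 2, 2, 1, 12, …] (period length 6).
Convergents:
  p_0/q_0 = 6/1
  p_1/q_1 = 7/1
  p_2/q_2 = 20/3
  p_3/q_3 = 47/7
  p_4/q_4 = 114/17
  p_5/q_5 = 161/24
q_4 = 17 ≤ 19 < 24 = q_5, so the answer is 114/17.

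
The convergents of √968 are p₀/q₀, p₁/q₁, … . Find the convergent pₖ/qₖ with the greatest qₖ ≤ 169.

√968 = [31; 8, 1, 6, 1, 8, 62, …] (period length 6).
Convergents:
  p_0/q_0 = 31/1
  p_1/q_1 = 249/8
  p_2/q_2 = 280/9
  p_3/q_3 = 1929/62
  p_4/q_4 = 2209/71
  p_5/q_5 = 19601/630
q_4 = 71 ≤ 169 < 630 = q_5, so the answer is 2209/71.

2209/71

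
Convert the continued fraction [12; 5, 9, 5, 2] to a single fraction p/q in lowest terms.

Using pₖ = aₖpₖ₋₁ + pₖ₋₂ and qₖ = aₖqₖ₋₁ + qₖ₋₂:
  k=0: a=12, p=12, q=1
  k=1: a=5, p=61, q=5
  k=2: a=9, p=561, q=46
  k=3: a=5, p=2866, q=235
  k=4: a=2, p=6293, q=516

6293/516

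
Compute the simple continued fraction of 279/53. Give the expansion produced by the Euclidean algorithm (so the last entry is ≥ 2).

[5; 3, 1, 3, 1, 2]

279 = 5×53 + 14
53 = 3×14 + 11
14 = 1×11 + 3
11 = 3×3 + 2
3 = 1×2 + 1
2 = 2×1 + 0  (stop)
So 279/53 = [5; 3, 1, 3, 1, 2].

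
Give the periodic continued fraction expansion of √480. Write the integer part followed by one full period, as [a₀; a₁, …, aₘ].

[21; 1, 9, 1, 42]

a₀ = ⌊√480⌋ = 21.
With m₀=0, d₀=1 and mₖ₊₁ = dₖaₖ − mₖ, dₖ₊₁ = (n − mₖ₊₁²)/dₖ, aₖ₊₁ = ⌊(a₀+mₖ₊₁)/dₖ₊₁⌋:
  k=1: m=21, d=39, a=1
  k=2: m=18, d=4, a=9
  k=3: m=18, d=39, a=1
  k=4: m=21, d=1, a=42
d=1 and a=2a₀=42 at k=4, so the next step gives (m, d) = (21, 39) again — its k=1 value — and the period has length 4.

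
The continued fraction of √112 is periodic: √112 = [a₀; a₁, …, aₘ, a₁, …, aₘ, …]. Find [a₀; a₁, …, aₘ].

a₀ = ⌊√112⌋ = 10.
With m₀=0, d₀=1 and mₖ₊₁ = dₖaₖ − mₖ, dₖ₊₁ = (n − mₖ₊₁²)/dₖ, aₖ₊₁ = ⌊(a₀+mₖ₊₁)/dₖ₊₁⌋:
  k=1: m=10, d=12, a=1
  k=2: m=2, d=9, a=1
  k=3: m=7, d=7, a=2
  k=4: m=7, d=9, a=1
  k=5: m=2, d=12, a=1
  k=6: m=10, d=1, a=20
d=1 and a=2a₀=20 at k=6, so the next step gives (m, d) = (10, 12) again — its k=1 value — and the period has length 6.

[10; 1, 1, 2, 1, 1, 20]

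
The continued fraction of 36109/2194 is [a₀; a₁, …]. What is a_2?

5

36109 = 16·2194 + 1005   →  a_0 = 16
2194 = 2·1005 + 184   →  a_1 = 2
1005 = 5·184 + 85   →  a_2 = 5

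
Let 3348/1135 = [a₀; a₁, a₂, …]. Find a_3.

1

3348 = 2·1135 + 1078   →  a_0 = 2
1135 = 1·1078 + 57   →  a_1 = 1
1078 = 18·57 + 52   →  a_2 = 18
57 = 1·52 + 5   →  a_3 = 1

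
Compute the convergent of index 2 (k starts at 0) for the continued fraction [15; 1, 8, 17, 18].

143/9

Using pₖ = aₖpₖ₋₁ + pₖ₋₂, qₖ = aₖqₖ₋₁ + qₖ₋₂ (with p₋₁=1, p₋₂=0, q₋₁=0, q₋₂=1):
  k=0: a=15, p=15, q=1
  k=1: a=1, p=16, q=1
  k=2: a=8, p=143, q=9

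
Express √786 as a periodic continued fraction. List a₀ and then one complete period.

[28; 28, 56]

a₀ = ⌊√786⌋ = 28.
With m₀=0, d₀=1 and mₖ₊₁ = dₖaₖ − mₖ, dₖ₊₁ = (n − mₖ₊₁²)/dₖ, aₖ₊₁ = ⌊(a₀+mₖ₊₁)/dₖ₊₁⌋:
  k=1: m=28, d=2, a=28
  k=2: m=28, d=1, a=56
d=1 and a=2a₀=56 at k=2, so the next step gives (m, d) = (28, 2) again — its k=1 value — and the period has length 2.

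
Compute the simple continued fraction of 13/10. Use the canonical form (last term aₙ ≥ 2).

[1; 3, 3]

13 = 1*10 + 3
10 = 3*3 + 1
3 = 3*1 + 0  (stop)
So 13/10 = [1; 3, 3].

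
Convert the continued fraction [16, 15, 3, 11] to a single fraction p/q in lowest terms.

8370/521

Fold from the inside: start with 11/1.
  3 + 1/11 = 34/11
  15 + 11/34 = 521/34
  16 + 34/521 = 8370/521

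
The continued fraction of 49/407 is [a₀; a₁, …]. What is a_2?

3

49 = 0·407 + 49   →  a_0 = 0
407 = 8·49 + 15   →  a_1 = 8
49 = 3·15 + 4   →  a_2 = 3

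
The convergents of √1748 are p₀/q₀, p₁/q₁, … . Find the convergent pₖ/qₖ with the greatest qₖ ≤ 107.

3721/89

√1748 = [41; 1, 4, 4, 4, 1, 82, …] (period length 6).
Convergents:
  p_0/q_0 = 41/1
  p_1/q_1 = 42/1
  p_2/q_2 = 209/5
  p_3/q_3 = 878/21
  p_4/q_4 = 3721/89
  p_5/q_5 = 4599/110
q_4 = 89 ≤ 107 < 110 = q_5, so the answer is 3721/89.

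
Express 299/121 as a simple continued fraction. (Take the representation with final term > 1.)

299 = 2·121 + 57
121 = 2·57 + 7
57 = 8·7 + 1
7 = 7·1 + 0  (stop)
So 299/121 = [2; 2, 8, 7].

[2; 2, 8, 7]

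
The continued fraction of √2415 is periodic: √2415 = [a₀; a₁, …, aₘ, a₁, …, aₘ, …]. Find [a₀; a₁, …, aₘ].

[49; 7, 98]

a₀ = ⌊√2415⌋ = 49.
With m₀=0, d₀=1 and mₖ₊₁ = dₖaₖ − mₖ, dₖ₊₁ = (n − mₖ₊₁²)/dₖ, aₖ₊₁ = ⌊(a₀+mₖ₊₁)/dₖ₊₁⌋:
  k=1: m=49, d=14, a=7
  k=2: m=49, d=1, a=98
d=1 and a=2a₀=98 at k=2, so the next step gives (m, d) = (49, 14) again — its k=1 value — and the period has length 2.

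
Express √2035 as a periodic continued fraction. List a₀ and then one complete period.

a₀ = ⌊√2035⌋ = 45.
With m₀=0, d₀=1 and mₖ₊₁ = dₖaₖ − mₖ, dₖ₊₁ = (n − mₖ₊₁²)/dₖ, aₖ₊₁ = ⌊(a₀+mₖ₊₁)/dₖ₊₁⌋:
  k=1: m=45, d=10, a=9
  k=2: m=45, d=1, a=90
d=1 and a=2a₀=90 at k=2, so the next step gives (m, d) = (45, 10) again — its k=1 value — and the period has length 2.

[45; 9, 90]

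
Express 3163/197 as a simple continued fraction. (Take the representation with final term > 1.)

3163 = 16·197 + 11
197 = 17·11 + 10
11 = 1·10 + 1
10 = 10·1 + 0  (stop)
So 3163/197 = [16; 17, 1, 10].

[16; 17, 1, 10]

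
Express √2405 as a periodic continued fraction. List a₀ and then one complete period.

a₀ = ⌊√2405⌋ = 49.
With m₀=0, d₀=1 and mₖ₊₁ = dₖaₖ − mₖ, dₖ₊₁ = (n − mₖ₊₁²)/dₖ, aₖ₊₁ = ⌊(a₀+mₖ₊₁)/dₖ₊₁⌋:
  k=1: m=49, d=4, a=24
  k=2: m=47, d=49, a=1
  k=3: m=2, d=49, a=1
  k=4: m=47, d=4, a=24
  k=5: m=49, d=1, a=98
d=1 and a=2a₀=98 at k=5, so the next step gives (m, d) = (49, 4) again — its k=1 value — and the period has length 5.

[49; 24, 1, 1, 24, 98]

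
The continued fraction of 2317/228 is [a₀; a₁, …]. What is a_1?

6

2317 = 10·228 + 37   →  a_0 = 10
228 = 6·37 + 6   →  a_1 = 6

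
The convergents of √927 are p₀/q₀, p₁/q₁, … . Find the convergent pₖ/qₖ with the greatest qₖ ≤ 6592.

√927 = [30; 2, 4, 5, 3, 5, 4, 2, 60, …] (period length 8).
Convergents:
  p_0/q_0 = 30/1
  p_1/q_1 = 61/2
  p_2/q_2 = 274/9
  p_3/q_3 = 1431/47
  p_4/q_4 = 4567/150
  p_5/q_5 = 24266/797
  p_6/q_6 = 101631/3338
  p_7/q_7 = 227528/7473
q_6 = 3338 ≤ 6592 < 7473 = q_7, so the answer is 101631/3338.

101631/3338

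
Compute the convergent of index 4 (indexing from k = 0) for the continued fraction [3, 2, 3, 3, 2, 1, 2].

Using pₖ = aₖpₖ₋₁ + pₖ₋₂, qₖ = aₖqₖ₋₁ + qₖ₋₂ (with p₋₁=1, p₋₂=0, q₋₁=0, q₋₂=1):
  k=0: a=3, p=3, q=1
  k=1: a=2, p=7, q=2
  k=2: a=3, p=24, q=7
  k=3: a=3, p=79, q=23
  k=4: a=2, p=182, q=53

182/53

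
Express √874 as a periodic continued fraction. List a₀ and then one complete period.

[29; 1, 1, 3, 2, 3, 1, 1, 58]

a₀ = ⌊√874⌋ = 29.
With m₀=0, d₀=1 and mₖ₊₁ = dₖaₖ − mₖ, dₖ₊₁ = (n − mₖ₊₁²)/dₖ, aₖ₊₁ = ⌊(a₀+mₖ₊₁)/dₖ₊₁⌋:
  k=1: m=29, d=33, a=1
  k=2: m=4, d=26, a=1
  k=3: m=22, d=15, a=3
  k=4: m=23, d=23, a=2
  k=5: m=23, d=15, a=3
  k=6: m=22, d=26, a=1
  k=7: m=4, d=33, a=1
  k=8: m=29, d=1, a=58
d=1 and a=2a₀=58 at k=8, so the next step gives (m, d) = (29, 33) again — its k=1 value — and the period has length 8.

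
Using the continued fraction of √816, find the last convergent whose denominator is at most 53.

657/23

√816 = [28; 1, 1, 3, 3, 3, 1, 1, 56, …] (period length 8).
Convergents:
  p_0/q_0 = 28/1
  p_1/q_1 = 29/1
  p_2/q_2 = 57/2
  p_3/q_3 = 200/7
  p_4/q_4 = 657/23
  p_5/q_5 = 2171/76
q_4 = 23 ≤ 53 < 76 = q_5, so the answer is 657/23.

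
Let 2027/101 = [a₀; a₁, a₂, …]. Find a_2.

2

2027 = 20·101 + 7   →  a_0 = 20
101 = 14·7 + 3   →  a_1 = 14
7 = 2·3 + 1   →  a_2 = 2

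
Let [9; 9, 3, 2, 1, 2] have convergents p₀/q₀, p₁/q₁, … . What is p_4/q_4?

Using pₖ = aₖpₖ₋₁ + pₖ₋₂, qₖ = aₖqₖ₋₁ + qₖ₋₂ (with p₋₁=1, p₋₂=0, q₋₁=0, q₋₂=1):
  k=0: a=9, p=9, q=1
  k=1: a=9, p=82, q=9
  k=2: a=3, p=255, q=28
  k=3: a=2, p=592, q=65
  k=4: a=1, p=847, q=93

847/93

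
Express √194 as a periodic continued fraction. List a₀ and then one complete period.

[13; 1, 12, 1, 26]

a₀ = ⌊√194⌋ = 13.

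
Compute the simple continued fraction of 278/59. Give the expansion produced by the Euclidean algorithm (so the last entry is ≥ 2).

[4; 1, 2, 2, 8]

278 = 4×59 + 42
59 = 1×42 + 17
42 = 2×17 + 8
17 = 2×8 + 1
8 = 8×1 + 0  (stop)
So 278/59 = [4; 1, 2, 2, 8].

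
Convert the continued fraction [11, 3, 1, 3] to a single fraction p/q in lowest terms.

Using pₖ = aₖpₖ₋₁ + pₖ₋₂ and qₖ = aₖqₖ₋₁ + qₖ₋₂:
  k=0: a=11, p=11, q=1
  k=1: a=3, p=34, q=3
  k=2: a=1, p=45, q=4
  k=3: a=3, p=169, q=15

169/15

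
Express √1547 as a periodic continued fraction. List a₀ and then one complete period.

[39; 3, 78]

a₀ = ⌊√1547⌋ = 39.
With m₀=0, d₀=1 and mₖ₊₁ = dₖaₖ − mₖ, dₖ₊₁ = (n − mₖ₊₁²)/dₖ, aₖ₊₁ = ⌊(a₀+mₖ₊₁)/dₖ₊₁⌋:
  k=1: m=39, d=26, a=3
  k=2: m=39, d=1, a=78
d=1 and a=2a₀=78 at k=2, so the next step gives (m, d) = (39, 26) again — its k=1 value — and the period has length 2.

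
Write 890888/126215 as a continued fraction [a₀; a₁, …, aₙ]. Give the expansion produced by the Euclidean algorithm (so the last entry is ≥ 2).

890888 = 7*126215 + 7383
126215 = 17*7383 + 704
7383 = 10*704 + 343
704 = 2*343 + 18
343 = 19*18 + 1
18 = 18*1 + 0  (stop)
So 890888/126215 = [7; 17, 10, 2, 19, 18].

[7; 17, 10, 2, 19, 18]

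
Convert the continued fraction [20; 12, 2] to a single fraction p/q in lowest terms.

502/25

Fold from the inside: start with 2/1.
  12 + 1/2 = 25/2
  20 + 2/25 = 502/25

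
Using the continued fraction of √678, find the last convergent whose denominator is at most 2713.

√678 = [26; 26, 52, …] (period length 2).
Convergents:
  p_0/q_0 = 26/1
  p_1/q_1 = 677/26
  p_2/q_2 = 35230/1353
  p_3/q_3 = 916657/35204
q_2 = 1353 ≤ 2713 < 35204 = q_3, so the answer is 35230/1353.

35230/1353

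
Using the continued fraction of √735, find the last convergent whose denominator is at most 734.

√735 = [27; 9, 54, …] (period length 2).
Convergents:
  p_0/q_0 = 27/1
  p_1/q_1 = 244/9
  p_2/q_2 = 13203/487
  p_3/q_3 = 119071/4392
q_2 = 487 ≤ 734 < 4392 = q_3, so the answer is 13203/487.

13203/487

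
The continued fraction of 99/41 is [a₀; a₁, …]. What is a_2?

99 = 2·41 + 17   →  a_0 = 2
41 = 2·17 + 7   →  a_1 = 2
17 = 2·7 + 3   →  a_2 = 2

2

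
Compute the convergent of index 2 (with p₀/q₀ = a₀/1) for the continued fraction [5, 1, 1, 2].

Using pₖ = aₖpₖ₋₁ + pₖ₋₂, qₖ = aₖqₖ₋₁ + qₖ₋₂ (with p₋₁=1, p₋₂=0, q₋₁=0, q₋₂=1):
  k=0: a=5, p=5, q=1
  k=1: a=1, p=6, q=1
  k=2: a=1, p=11, q=2

11/2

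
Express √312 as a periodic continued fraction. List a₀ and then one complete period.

[17; 1, 1, 1, 34]

a₀ = ⌊√312⌋ = 17.
With m₀=0, d₀=1 and mₖ₊₁ = dₖaₖ − mₖ, dₖ₊₁ = (n − mₖ₊₁²)/dₖ, aₖ₊₁ = ⌊(a₀+mₖ₊₁)/dₖ₊₁⌋:
  k=1: m=17, d=23, a=1
  k=2: m=6, d=12, a=1
  k=3: m=6, d=23, a=1
  k=4: m=17, d=1, a=34
d=1 and a=2a₀=34 at k=4, so the next step gives (m, d) = (17, 23) again — its k=1 value — and the period has length 4.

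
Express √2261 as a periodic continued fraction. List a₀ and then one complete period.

a₀ = ⌊√2261⌋ = 47.
With m₀=0, d₀=1 and mₖ₊₁ = dₖaₖ − mₖ, dₖ₊₁ = (n − mₖ₊₁²)/dₖ, aₖ₊₁ = ⌊(a₀+mₖ₊₁)/dₖ₊₁⌋:
  k=1: m=47, d=52, a=1
  k=2: m=5, d=43, a=1
  k=3: m=38, d=19, a=4
  k=4: m=38, d=43, a=1
  k=5: m=5, d=52, a=1
  k=6: m=47, d=1, a=94
d=1 and a=2a₀=94 at k=6, so the next step gives (m, d) = (47, 52) again — its k=1 value — and the period has length 6.

[47; 1, 1, 4, 1, 1, 94]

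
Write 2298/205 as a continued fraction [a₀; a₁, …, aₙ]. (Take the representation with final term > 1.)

[11; 4, 1, 3, 3, 3]

2298 = 11×205 + 43
205 = 4×43 + 33
43 = 1×33 + 10
33 = 3×10 + 3
10 = 3×3 + 1
3 = 3×1 + 0  (stop)
So 2298/205 = [11; 4, 1, 3, 3, 3].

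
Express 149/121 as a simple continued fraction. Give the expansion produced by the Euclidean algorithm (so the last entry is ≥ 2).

[1; 4, 3, 9]

149 = 1×121 + 28
121 = 4×28 + 9
28 = 3×9 + 1
9 = 9×1 + 0  (stop)
So 149/121 = [1; 4, 3, 9].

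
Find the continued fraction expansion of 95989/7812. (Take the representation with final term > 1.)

[12; 3, 2, 11, 1, 5, 15]

95989 = 12·7812 + 2245
7812 = 3·2245 + 1077
2245 = 2·1077 + 91
1077 = 11·91 + 76
91 = 1·76 + 15
76 = 5·15 + 1
15 = 15·1 + 0  (stop)
So 95989/7812 = [12; 3, 2, 11, 1, 5, 15].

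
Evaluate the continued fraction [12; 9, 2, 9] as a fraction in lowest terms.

2179/180

Using pₖ = aₖpₖ₋₁ + pₖ₋₂ and qₖ = aₖqₖ₋₁ + qₖ₋₂:
  k=0: a=12, p=12, q=1
  k=1: a=9, p=109, q=9
  k=2: a=2, p=230, q=19
  k=3: a=9, p=2179, q=180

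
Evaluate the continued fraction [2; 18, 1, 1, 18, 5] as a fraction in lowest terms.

Fold from the inside: start with 5/1.
  18 + 1/5 = 91/5
  1 + 5/91 = 96/91
  1 + 91/96 = 187/96
  18 + 96/187 = 3462/187
  2 + 187/3462 = 7111/3462

7111/3462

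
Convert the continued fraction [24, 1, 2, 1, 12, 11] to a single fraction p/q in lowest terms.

13981/565

Using pₖ = aₖpₖ₋₁ + pₖ₋₂ and qₖ = aₖqₖ₋₁ + qₖ₋₂:
  k=0: a=24, p=24, q=1
  k=1: a=1, p=25, q=1
  k=2: a=2, p=74, q=3
  k=3: a=1, p=99, q=4
  k=4: a=12, p=1262, q=51
  k=5: a=11, p=13981, q=565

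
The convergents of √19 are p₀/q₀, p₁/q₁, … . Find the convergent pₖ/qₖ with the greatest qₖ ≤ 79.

170/39

√19 = [4; 2, 1, 3, 1, 2, 8, …] (period length 6).
Convergents:
  p_0/q_0 = 4/1
  p_1/q_1 = 9/2
  p_2/q_2 = 13/3
  p_3/q_3 = 48/11
  p_4/q_4 = 61/14
  p_5/q_5 = 170/39
  p_6/q_6 = 1421/326
q_5 = 39 ≤ 79 < 326 = q_6, so the answer is 170/39.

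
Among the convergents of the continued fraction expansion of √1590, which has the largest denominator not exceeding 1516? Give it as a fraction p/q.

√1590 = [39; 1, 6, 1, 78, …] (period length 4).
Convergents:
  p_0/q_0 = 39/1
  p_1/q_1 = 40/1
  p_2/q_2 = 279/7
  p_3/q_3 = 319/8
  p_4/q_4 = 25161/631
  p_5/q_5 = 25480/639
  p_6/q_6 = 178041/4465
q_5 = 639 ≤ 1516 < 4465 = q_6, so the answer is 25480/639.

25480/639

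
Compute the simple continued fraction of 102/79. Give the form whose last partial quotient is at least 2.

102 = 1×79 + 23
79 = 3×23 + 10
23 = 2×10 + 3
10 = 3×3 + 1
3 = 3×1 + 0  (stop)
So 102/79 = [1; 3, 2, 3, 3].

[1; 3, 2, 3, 3]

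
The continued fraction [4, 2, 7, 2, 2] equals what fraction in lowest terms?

Fold from the inside: start with 2/1.
  2 + 1/2 = 5/2
  7 + 2/5 = 37/5
  2 + 5/37 = 79/37
  4 + 37/79 = 353/79

353/79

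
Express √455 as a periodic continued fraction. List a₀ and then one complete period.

a₀ = ⌊√455⌋ = 21.
With m₀=0, d₀=1 and mₖ₊₁ = dₖaₖ − mₖ, dₖ₊₁ = (n − mₖ₊₁²)/dₖ, aₖ₊₁ = ⌊(a₀+mₖ₊₁)/dₖ₊₁⌋:
  k=1: m=21, d=14, a=3
  k=2: m=21, d=1, a=42
d=1 and a=2a₀=42 at k=2, so the next step gives (m, d) = (21, 14) again — its k=1 value — and the period has length 2.

[21; 3, 42]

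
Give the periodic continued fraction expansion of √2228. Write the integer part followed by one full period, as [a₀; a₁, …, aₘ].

a₀ = ⌊√2228⌋ = 47.
With m₀=0, d₀=1 and mₖ₊₁ = dₖaₖ − mₖ, dₖ₊₁ = (n − mₖ₊₁²)/dₖ, aₖ₊₁ = ⌊(a₀+mₖ₊₁)/dₖ₊₁⌋:
  k=1: m=47, d=19, a=4
  k=2: m=29, d=73, a=1
  k=3: m=44, d=4, a=22
  k=4: m=44, d=73, a=1
  k=5: m=29, d=19, a=4
  k=6: m=47, d=1, a=94
d=1 and a=2a₀=94 at k=6, so the next step gives (m, d) = (47, 19) again — its k=1 value — and the period has length 6.

[47; 4, 1, 22, 1, 4, 94]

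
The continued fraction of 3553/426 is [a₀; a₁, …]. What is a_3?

15

3553 = 8·426 + 145   →  a_0 = 8
426 = 2·145 + 136   →  a_1 = 2
145 = 1·136 + 9   →  a_2 = 1
136 = 15·9 + 1   →  a_3 = 15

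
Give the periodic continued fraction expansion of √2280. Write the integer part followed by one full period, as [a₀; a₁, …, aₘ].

a₀ = ⌊√2280⌋ = 47.
With m₀=0, d₀=1 and mₖ₊₁ = dₖaₖ − mₖ, dₖ₊₁ = (n − mₖ₊₁²)/dₖ, aₖ₊₁ = ⌊(a₀+mₖ₊₁)/dₖ₊₁⌋:
  k=1: m=47, d=71, a=1
  k=2: m=24, d=24, a=2
  k=3: m=24, d=71, a=1
  k=4: m=47, d=1, a=94
d=1 and a=2a₀=94 at k=4, so the next step gives (m, d) = (47, 71) again — its k=1 value — and the period has length 4.

[47; 1, 2, 1, 94]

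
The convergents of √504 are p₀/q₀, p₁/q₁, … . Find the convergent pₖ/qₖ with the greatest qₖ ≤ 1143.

√504 = [22; 2, 4, 2, 44, …] (period length 4).
Convergents:
  p_0/q_0 = 22/1
  p_1/q_1 = 45/2
  p_2/q_2 = 202/9
  p_3/q_3 = 449/20
  p_4/q_4 = 19958/889
  p_5/q_5 = 40365/1798
q_4 = 889 ≤ 1143 < 1798 = q_5, so the answer is 19958/889.

19958/889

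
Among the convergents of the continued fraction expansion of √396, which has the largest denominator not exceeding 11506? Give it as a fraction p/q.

79201/3980

√396 = [19; 1, 8, 1, 38, …] (period length 4).
Convergents:
  p_0/q_0 = 19/1
  p_1/q_1 = 20/1
  p_2/q_2 = 179/9
  p_3/q_3 = 199/10
  p_4/q_4 = 7741/389
  p_5/q_5 = 7940/399
  p_6/q_6 = 71261/3581
  p_7/q_7 = 79201/3980
  p_8/q_8 = 3080899/154821
q_7 = 3980 ≤ 11506 < 154821 = q_8, so the answer is 79201/3980.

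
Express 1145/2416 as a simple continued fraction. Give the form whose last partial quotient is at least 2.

1145 = 0·2416 + 1145
2416 = 2·1145 + 126
1145 = 9·126 + 11
126 = 11·11 + 5
11 = 2·5 + 1
5 = 5·1 + 0  (stop)
So 1145/2416 = [0; 2, 9, 11, 2, 5].

[0; 2, 9, 11, 2, 5]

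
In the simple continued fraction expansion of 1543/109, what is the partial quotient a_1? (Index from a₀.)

6

1543 = 14·109 + 17   →  a_0 = 14
109 = 6·17 + 7   →  a_1 = 6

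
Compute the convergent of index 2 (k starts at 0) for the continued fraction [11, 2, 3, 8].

Using pₖ = aₖpₖ₋₁ + pₖ₋₂, qₖ = aₖqₖ₋₁ + qₖ₋₂ (with p₋₁=1, p₋₂=0, q₋₁=0, q₋₂=1):
  k=0: a=11, p=11, q=1
  k=1: a=2, p=23, q=2
  k=2: a=3, p=80, q=7

80/7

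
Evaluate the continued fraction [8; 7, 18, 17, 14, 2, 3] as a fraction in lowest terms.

Fold from the inside: start with 3/1.
  2 + 1/3 = 7/3
  14 + 3/7 = 101/7
  17 + 7/101 = 1724/101
  18 + 101/1724 = 31133/1724
  7 + 1724/31133 = 219655/31133
  8 + 31133/219655 = 1788373/219655

1788373/219655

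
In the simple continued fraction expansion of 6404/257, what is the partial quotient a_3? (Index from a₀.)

4

6404 = 24·257 + 236   →  a_0 = 24
257 = 1·236 + 21   →  a_1 = 1
236 = 11·21 + 5   →  a_2 = 11
21 = 4·5 + 1   →  a_3 = 4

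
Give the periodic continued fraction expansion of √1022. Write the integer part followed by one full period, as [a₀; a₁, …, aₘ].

a₀ = ⌊√1022⌋ = 31.
With m₀=0, d₀=1 and mₖ₊₁ = dₖaₖ − mₖ, dₖ₊₁ = (n − mₖ₊₁²)/dₖ, aₖ₊₁ = ⌊(a₀+mₖ₊₁)/dₖ₊₁⌋:
  k=1: m=31, d=61, a=1
  k=2: m=30, d=2, a=30
  k=3: m=30, d=61, a=1
  k=4: m=31, d=1, a=62
d=1 and a=2a₀=62 at k=4, so the next step gives (m, d) = (31, 61) again — its k=1 value — and the period has length 4.

[31; 1, 30, 1, 62]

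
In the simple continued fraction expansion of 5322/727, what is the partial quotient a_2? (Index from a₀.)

8

5322 = 7·727 + 233   →  a_0 = 7
727 = 3·233 + 28   →  a_1 = 3
233 = 8·28 + 9   →  a_2 = 8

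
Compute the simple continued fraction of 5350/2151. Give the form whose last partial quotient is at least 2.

5350 = 2×2151 + 1048
2151 = 2×1048 + 55
1048 = 19×55 + 3
55 = 18×3 + 1
3 = 3×1 + 0  (stop)
So 5350/2151 = [2; 2, 19, 18, 3].

[2; 2, 19, 18, 3]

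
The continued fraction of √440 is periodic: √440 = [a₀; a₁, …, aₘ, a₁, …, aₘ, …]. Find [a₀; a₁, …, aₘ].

a₀ = ⌊√440⌋ = 20.
With m₀=0, d₀=1 and mₖ₊₁ = dₖaₖ − mₖ, dₖ₊₁ = (n − mₖ₊₁²)/dₖ, aₖ₊₁ = ⌊(a₀+mₖ₊₁)/dₖ₊₁⌋:
  k=1: m=20, d=40, a=1
  k=2: m=20, d=1, a=40
d=1 and a=2a₀=40 at k=2, so the next step gives (m, d) = (20, 40) again — its k=1 value — and the period has length 2.

[20; 1, 40]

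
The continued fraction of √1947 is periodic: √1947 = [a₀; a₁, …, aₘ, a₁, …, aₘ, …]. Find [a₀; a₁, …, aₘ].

[44; 8, 88]

a₀ = ⌊√1947⌋ = 44.
With m₀=0, d₀=1 and mₖ₊₁ = dₖaₖ − mₖ, dₖ₊₁ = (n − mₖ₊₁²)/dₖ, aₖ₊₁ = ⌊(a₀+mₖ₊₁)/dₖ₊₁⌋:
  k=1: m=44, d=11, a=8
  k=2: m=44, d=1, a=88
d=1 and a=2a₀=88 at k=2, so the next step gives (m, d) = (44, 11) again — its k=1 value — and the period has length 2.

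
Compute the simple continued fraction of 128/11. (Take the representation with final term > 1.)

[11; 1, 1, 1, 3]

128 = 11·11 + 7
11 = 1·7 + 4
7 = 1·4 + 3
4 = 1·3 + 1
3 = 3·1 + 0  (stop)
So 128/11 = [11; 1, 1, 1, 3].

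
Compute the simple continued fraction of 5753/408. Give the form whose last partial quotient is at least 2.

5753 = 14*408 + 41
408 = 9*41 + 39
41 = 1*39 + 2
39 = 19*2 + 1
2 = 2*1 + 0  (stop)
So 5753/408 = [14; 9, 1, 19, 2].

[14; 9, 1, 19, 2]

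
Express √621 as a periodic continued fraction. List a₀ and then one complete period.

[24; 1, 11, 2, 11, 1, 48]

a₀ = ⌊√621⌋ = 24.
With m₀=0, d₀=1 and mₖ₊₁ = dₖaₖ − mₖ, dₖ₊₁ = (n − mₖ₊₁²)/dₖ, aₖ₊₁ = ⌊(a₀+mₖ₊₁)/dₖ₊₁⌋:
  k=1: m=24, d=45, a=1
  k=2: m=21, d=4, a=11
  k=3: m=23, d=23, a=2
  k=4: m=23, d=4, a=11
  k=5: m=21, d=45, a=1
  k=6: m=24, d=1, a=48
d=1 and a=2a₀=48 at k=6, so the next step gives (m, d) = (24, 45) again — its k=1 value — and the period has length 6.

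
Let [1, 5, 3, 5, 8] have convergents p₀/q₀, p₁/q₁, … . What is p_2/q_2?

19/16

Using pₖ = aₖpₖ₋₁ + pₖ₋₂, qₖ = aₖqₖ₋₁ + qₖ₋₂ (with p₋₁=1, p₋₂=0, q₋₁=0, q₋₂=1):
  k=0: a=1, p=1, q=1
  k=1: a=5, p=6, q=5
  k=2: a=3, p=19, q=16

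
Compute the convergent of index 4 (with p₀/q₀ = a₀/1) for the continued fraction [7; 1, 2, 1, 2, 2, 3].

85/11

Using pₖ = aₖpₖ₋₁ + pₖ₋₂, qₖ = aₖqₖ₋₁ + qₖ₋₂ (with p₋₁=1, p₋₂=0, q₋₁=0, q₋₂=1):
  k=0: a=7, p=7, q=1
  k=1: a=1, p=8, q=1
  k=2: a=2, p=23, q=3
  k=3: a=1, p=31, q=4
  k=4: a=2, p=85, q=11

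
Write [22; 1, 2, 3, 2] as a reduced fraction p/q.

522/23

Using pₖ = aₖpₖ₋₁ + pₖ₋₂ and qₖ = aₖqₖ₋₁ + qₖ₋₂:
  k=0: a=22, p=22, q=1
  k=1: a=1, p=23, q=1
  k=2: a=2, p=68, q=3
  k=3: a=3, p=227, q=10
  k=4: a=2, p=522, q=23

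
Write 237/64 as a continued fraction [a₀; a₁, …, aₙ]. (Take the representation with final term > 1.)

237 = 3·64 + 45
64 = 1·45 + 19
45 = 2·19 + 7
19 = 2·7 + 5
7 = 1·5 + 2
5 = 2·2 + 1
2 = 2·1 + 0  (stop)
So 237/64 = [3; 1, 2, 2, 1, 2, 2].

[3; 1, 2, 2, 1, 2, 2]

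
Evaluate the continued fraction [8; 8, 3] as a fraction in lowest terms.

Fold from the inside: start with 3/1.
  8 + 1/3 = 25/3
  8 + 3/25 = 203/25

203/25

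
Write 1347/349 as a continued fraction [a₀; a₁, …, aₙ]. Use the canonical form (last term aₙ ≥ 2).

1347 = 3·349 + 300
349 = 1·300 + 49
300 = 6·49 + 6
49 = 8·6 + 1
6 = 6·1 + 0  (stop)
So 1347/349 = [3; 1, 6, 8, 6].

[3; 1, 6, 8, 6]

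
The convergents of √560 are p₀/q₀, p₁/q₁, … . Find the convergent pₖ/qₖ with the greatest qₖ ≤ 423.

6697/283

√560 = [23; 1, 1, 1, 46, …] (period length 4).
Convergents:
  p_0/q_0 = 23/1
  p_1/q_1 = 24/1
  p_2/q_2 = 47/2
  p_3/q_3 = 71/3
  p_4/q_4 = 3313/140
  p_5/q_5 = 3384/143
  p_6/q_6 = 6697/283
  p_7/q_7 = 10081/426
q_6 = 283 ≤ 423 < 426 = q_7, so the answer is 6697/283.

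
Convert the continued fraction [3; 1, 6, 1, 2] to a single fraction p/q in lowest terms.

89/23

Using pₖ = aₖpₖ₋₁ + pₖ₋₂ and qₖ = aₖqₖ₋₁ + qₖ₋₂:
  k=0: a=3, p=3, q=1
  k=1: a=1, p=4, q=1
  k=2: a=6, p=27, q=7
  k=3: a=1, p=31, q=8
  k=4: a=2, p=89, q=23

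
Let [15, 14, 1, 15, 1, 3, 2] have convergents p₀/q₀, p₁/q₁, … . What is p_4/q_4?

3827/254

Using pₖ = aₖpₖ₋₁ + pₖ₋₂, qₖ = aₖqₖ₋₁ + qₖ₋₂ (with p₋₁=1, p₋₂=0, q₋₁=0, q₋₂=1):
  k=0: a=15, p=15, q=1
  k=1: a=14, p=211, q=14
  k=2: a=1, p=226, q=15
  k=3: a=15, p=3601, q=239
  k=4: a=1, p=3827, q=254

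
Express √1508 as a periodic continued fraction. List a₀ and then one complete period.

[38; 1, 4, 1, 76]

a₀ = ⌊√1508⌋ = 38.
With m₀=0, d₀=1 and mₖ₊₁ = dₖaₖ − mₖ, dₖ₊₁ = (n − mₖ₊₁²)/dₖ, aₖ₊₁ = ⌊(a₀+mₖ₊₁)/dₖ₊₁⌋:
  k=1: m=38, d=64, a=1
  k=2: m=26, d=13, a=4
  k=3: m=26, d=64, a=1
  k=4: m=38, d=1, a=76
d=1 and a=2a₀=76 at k=4, so the next step gives (m, d) = (38, 64) again — its k=1 value — and the period has length 4.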